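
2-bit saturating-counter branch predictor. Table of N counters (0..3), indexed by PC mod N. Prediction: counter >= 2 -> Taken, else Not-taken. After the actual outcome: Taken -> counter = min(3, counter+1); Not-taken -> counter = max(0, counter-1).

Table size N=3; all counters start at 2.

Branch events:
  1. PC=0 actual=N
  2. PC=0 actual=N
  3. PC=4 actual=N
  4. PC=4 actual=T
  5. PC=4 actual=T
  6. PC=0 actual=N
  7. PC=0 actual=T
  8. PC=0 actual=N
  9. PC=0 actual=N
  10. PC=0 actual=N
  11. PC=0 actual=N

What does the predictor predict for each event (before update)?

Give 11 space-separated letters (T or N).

Answer: T N T N T N N N N N N

Derivation:
Ev 1: PC=0 idx=0 pred=T actual=N -> ctr[0]=1
Ev 2: PC=0 idx=0 pred=N actual=N -> ctr[0]=0
Ev 3: PC=4 idx=1 pred=T actual=N -> ctr[1]=1
Ev 4: PC=4 idx=1 pred=N actual=T -> ctr[1]=2
Ev 5: PC=4 idx=1 pred=T actual=T -> ctr[1]=3
Ev 6: PC=0 idx=0 pred=N actual=N -> ctr[0]=0
Ev 7: PC=0 idx=0 pred=N actual=T -> ctr[0]=1
Ev 8: PC=0 idx=0 pred=N actual=N -> ctr[0]=0
Ev 9: PC=0 idx=0 pred=N actual=N -> ctr[0]=0
Ev 10: PC=0 idx=0 pred=N actual=N -> ctr[0]=0
Ev 11: PC=0 idx=0 pred=N actual=N -> ctr[0]=0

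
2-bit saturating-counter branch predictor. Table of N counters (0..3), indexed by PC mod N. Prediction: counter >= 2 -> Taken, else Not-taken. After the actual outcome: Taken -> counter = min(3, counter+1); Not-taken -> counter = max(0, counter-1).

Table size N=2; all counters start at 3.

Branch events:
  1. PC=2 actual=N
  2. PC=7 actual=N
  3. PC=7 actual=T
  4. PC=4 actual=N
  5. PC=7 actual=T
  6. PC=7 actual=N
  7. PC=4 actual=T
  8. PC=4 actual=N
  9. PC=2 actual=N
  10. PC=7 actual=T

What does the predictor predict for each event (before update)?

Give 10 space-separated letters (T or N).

Answer: T T T T T T N T N T

Derivation:
Ev 1: PC=2 idx=0 pred=T actual=N -> ctr[0]=2
Ev 2: PC=7 idx=1 pred=T actual=N -> ctr[1]=2
Ev 3: PC=7 idx=1 pred=T actual=T -> ctr[1]=3
Ev 4: PC=4 idx=0 pred=T actual=N -> ctr[0]=1
Ev 5: PC=7 idx=1 pred=T actual=T -> ctr[1]=3
Ev 6: PC=7 idx=1 pred=T actual=N -> ctr[1]=2
Ev 7: PC=4 idx=0 pred=N actual=T -> ctr[0]=2
Ev 8: PC=4 idx=0 pred=T actual=N -> ctr[0]=1
Ev 9: PC=2 idx=0 pred=N actual=N -> ctr[0]=0
Ev 10: PC=7 idx=1 pred=T actual=T -> ctr[1]=3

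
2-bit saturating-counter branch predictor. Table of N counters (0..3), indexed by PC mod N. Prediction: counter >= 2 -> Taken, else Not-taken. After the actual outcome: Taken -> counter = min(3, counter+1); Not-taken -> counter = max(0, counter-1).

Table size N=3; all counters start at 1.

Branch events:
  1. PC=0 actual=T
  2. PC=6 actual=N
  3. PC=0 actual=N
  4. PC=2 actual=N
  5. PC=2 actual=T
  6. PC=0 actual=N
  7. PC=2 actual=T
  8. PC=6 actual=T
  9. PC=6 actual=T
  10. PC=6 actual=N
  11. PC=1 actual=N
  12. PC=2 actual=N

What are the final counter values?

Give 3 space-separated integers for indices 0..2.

Answer: 1 0 1

Derivation:
Ev 1: PC=0 idx=0 pred=N actual=T -> ctr[0]=2
Ev 2: PC=6 idx=0 pred=T actual=N -> ctr[0]=1
Ev 3: PC=0 idx=0 pred=N actual=N -> ctr[0]=0
Ev 4: PC=2 idx=2 pred=N actual=N -> ctr[2]=0
Ev 5: PC=2 idx=2 pred=N actual=T -> ctr[2]=1
Ev 6: PC=0 idx=0 pred=N actual=N -> ctr[0]=0
Ev 7: PC=2 idx=2 pred=N actual=T -> ctr[2]=2
Ev 8: PC=6 idx=0 pred=N actual=T -> ctr[0]=1
Ev 9: PC=6 idx=0 pred=N actual=T -> ctr[0]=2
Ev 10: PC=6 idx=0 pred=T actual=N -> ctr[0]=1
Ev 11: PC=1 idx=1 pred=N actual=N -> ctr[1]=0
Ev 12: PC=2 idx=2 pred=T actual=N -> ctr[2]=1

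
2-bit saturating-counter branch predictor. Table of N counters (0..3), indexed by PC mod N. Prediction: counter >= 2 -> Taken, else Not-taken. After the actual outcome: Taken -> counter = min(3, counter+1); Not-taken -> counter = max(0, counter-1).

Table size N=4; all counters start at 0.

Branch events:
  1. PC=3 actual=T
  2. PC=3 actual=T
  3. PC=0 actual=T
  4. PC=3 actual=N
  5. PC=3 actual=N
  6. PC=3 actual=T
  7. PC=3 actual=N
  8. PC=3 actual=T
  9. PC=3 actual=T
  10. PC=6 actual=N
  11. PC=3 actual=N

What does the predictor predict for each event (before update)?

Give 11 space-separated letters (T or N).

Answer: N N N T N N N N N N T

Derivation:
Ev 1: PC=3 idx=3 pred=N actual=T -> ctr[3]=1
Ev 2: PC=3 idx=3 pred=N actual=T -> ctr[3]=2
Ev 3: PC=0 idx=0 pred=N actual=T -> ctr[0]=1
Ev 4: PC=3 idx=3 pred=T actual=N -> ctr[3]=1
Ev 5: PC=3 idx=3 pred=N actual=N -> ctr[3]=0
Ev 6: PC=3 idx=3 pred=N actual=T -> ctr[3]=1
Ev 7: PC=3 idx=3 pred=N actual=N -> ctr[3]=0
Ev 8: PC=3 idx=3 pred=N actual=T -> ctr[3]=1
Ev 9: PC=3 idx=3 pred=N actual=T -> ctr[3]=2
Ev 10: PC=6 idx=2 pred=N actual=N -> ctr[2]=0
Ev 11: PC=3 idx=3 pred=T actual=N -> ctr[3]=1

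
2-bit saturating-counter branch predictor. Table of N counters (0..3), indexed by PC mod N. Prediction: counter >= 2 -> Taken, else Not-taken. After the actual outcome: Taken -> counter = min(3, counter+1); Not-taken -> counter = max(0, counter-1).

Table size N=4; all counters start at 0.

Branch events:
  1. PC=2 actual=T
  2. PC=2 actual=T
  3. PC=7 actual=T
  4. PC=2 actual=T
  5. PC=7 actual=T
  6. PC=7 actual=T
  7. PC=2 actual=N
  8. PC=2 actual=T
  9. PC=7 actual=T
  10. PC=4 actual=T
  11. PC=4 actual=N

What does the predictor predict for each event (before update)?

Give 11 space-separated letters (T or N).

Ev 1: PC=2 idx=2 pred=N actual=T -> ctr[2]=1
Ev 2: PC=2 idx=2 pred=N actual=T -> ctr[2]=2
Ev 3: PC=7 idx=3 pred=N actual=T -> ctr[3]=1
Ev 4: PC=2 idx=2 pred=T actual=T -> ctr[2]=3
Ev 5: PC=7 idx=3 pred=N actual=T -> ctr[3]=2
Ev 6: PC=7 idx=3 pred=T actual=T -> ctr[3]=3
Ev 7: PC=2 idx=2 pred=T actual=N -> ctr[2]=2
Ev 8: PC=2 idx=2 pred=T actual=T -> ctr[2]=3
Ev 9: PC=7 idx=3 pred=T actual=T -> ctr[3]=3
Ev 10: PC=4 idx=0 pred=N actual=T -> ctr[0]=1
Ev 11: PC=4 idx=0 pred=N actual=N -> ctr[0]=0

Answer: N N N T N T T T T N N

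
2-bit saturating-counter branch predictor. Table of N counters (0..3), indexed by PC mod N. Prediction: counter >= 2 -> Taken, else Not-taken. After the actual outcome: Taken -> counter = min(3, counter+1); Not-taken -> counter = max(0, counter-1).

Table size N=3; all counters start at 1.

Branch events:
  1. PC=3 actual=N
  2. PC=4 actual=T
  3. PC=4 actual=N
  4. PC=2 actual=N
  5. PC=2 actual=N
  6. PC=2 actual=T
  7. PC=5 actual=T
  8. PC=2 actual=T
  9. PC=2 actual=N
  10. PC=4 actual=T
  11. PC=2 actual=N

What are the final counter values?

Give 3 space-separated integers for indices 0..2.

Answer: 0 2 1

Derivation:
Ev 1: PC=3 idx=0 pred=N actual=N -> ctr[0]=0
Ev 2: PC=4 idx=1 pred=N actual=T -> ctr[1]=2
Ev 3: PC=4 idx=1 pred=T actual=N -> ctr[1]=1
Ev 4: PC=2 idx=2 pred=N actual=N -> ctr[2]=0
Ev 5: PC=2 idx=2 pred=N actual=N -> ctr[2]=0
Ev 6: PC=2 idx=2 pred=N actual=T -> ctr[2]=1
Ev 7: PC=5 idx=2 pred=N actual=T -> ctr[2]=2
Ev 8: PC=2 idx=2 pred=T actual=T -> ctr[2]=3
Ev 9: PC=2 idx=2 pred=T actual=N -> ctr[2]=2
Ev 10: PC=4 idx=1 pred=N actual=T -> ctr[1]=2
Ev 11: PC=2 idx=2 pred=T actual=N -> ctr[2]=1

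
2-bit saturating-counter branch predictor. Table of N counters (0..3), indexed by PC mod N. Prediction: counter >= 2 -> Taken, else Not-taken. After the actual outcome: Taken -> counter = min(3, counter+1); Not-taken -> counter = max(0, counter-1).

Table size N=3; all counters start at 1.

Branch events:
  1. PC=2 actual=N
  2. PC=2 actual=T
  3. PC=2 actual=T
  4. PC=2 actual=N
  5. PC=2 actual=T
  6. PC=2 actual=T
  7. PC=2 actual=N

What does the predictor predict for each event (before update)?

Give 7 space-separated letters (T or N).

Ev 1: PC=2 idx=2 pred=N actual=N -> ctr[2]=0
Ev 2: PC=2 idx=2 pred=N actual=T -> ctr[2]=1
Ev 3: PC=2 idx=2 pred=N actual=T -> ctr[2]=2
Ev 4: PC=2 idx=2 pred=T actual=N -> ctr[2]=1
Ev 5: PC=2 idx=2 pred=N actual=T -> ctr[2]=2
Ev 6: PC=2 idx=2 pred=T actual=T -> ctr[2]=3
Ev 7: PC=2 idx=2 pred=T actual=N -> ctr[2]=2

Answer: N N N T N T T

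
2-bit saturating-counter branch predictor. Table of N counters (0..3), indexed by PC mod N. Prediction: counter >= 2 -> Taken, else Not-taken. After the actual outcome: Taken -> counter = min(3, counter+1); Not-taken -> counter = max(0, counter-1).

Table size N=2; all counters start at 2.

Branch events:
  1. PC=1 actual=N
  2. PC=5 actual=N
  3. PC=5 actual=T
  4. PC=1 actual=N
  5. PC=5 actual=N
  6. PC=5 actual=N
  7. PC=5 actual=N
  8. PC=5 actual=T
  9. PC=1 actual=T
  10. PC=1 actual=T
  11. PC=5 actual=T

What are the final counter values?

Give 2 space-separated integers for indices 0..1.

Answer: 2 3

Derivation:
Ev 1: PC=1 idx=1 pred=T actual=N -> ctr[1]=1
Ev 2: PC=5 idx=1 pred=N actual=N -> ctr[1]=0
Ev 3: PC=5 idx=1 pred=N actual=T -> ctr[1]=1
Ev 4: PC=1 idx=1 pred=N actual=N -> ctr[1]=0
Ev 5: PC=5 idx=1 pred=N actual=N -> ctr[1]=0
Ev 6: PC=5 idx=1 pred=N actual=N -> ctr[1]=0
Ev 7: PC=5 idx=1 pred=N actual=N -> ctr[1]=0
Ev 8: PC=5 idx=1 pred=N actual=T -> ctr[1]=1
Ev 9: PC=1 idx=1 pred=N actual=T -> ctr[1]=2
Ev 10: PC=1 idx=1 pred=T actual=T -> ctr[1]=3
Ev 11: PC=5 idx=1 pred=T actual=T -> ctr[1]=3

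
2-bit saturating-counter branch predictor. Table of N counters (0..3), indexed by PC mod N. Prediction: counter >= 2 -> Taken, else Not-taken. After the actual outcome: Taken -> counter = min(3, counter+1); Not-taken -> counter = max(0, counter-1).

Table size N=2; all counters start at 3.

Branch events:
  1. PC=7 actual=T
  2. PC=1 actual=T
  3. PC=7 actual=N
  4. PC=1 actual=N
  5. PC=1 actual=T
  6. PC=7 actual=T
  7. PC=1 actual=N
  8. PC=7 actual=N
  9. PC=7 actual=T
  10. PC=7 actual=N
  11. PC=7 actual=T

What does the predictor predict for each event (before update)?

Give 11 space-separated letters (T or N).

Answer: T T T T N T T T N T N

Derivation:
Ev 1: PC=7 idx=1 pred=T actual=T -> ctr[1]=3
Ev 2: PC=1 idx=1 pred=T actual=T -> ctr[1]=3
Ev 3: PC=7 idx=1 pred=T actual=N -> ctr[1]=2
Ev 4: PC=1 idx=1 pred=T actual=N -> ctr[1]=1
Ev 5: PC=1 idx=1 pred=N actual=T -> ctr[1]=2
Ev 6: PC=7 idx=1 pred=T actual=T -> ctr[1]=3
Ev 7: PC=1 idx=1 pred=T actual=N -> ctr[1]=2
Ev 8: PC=7 idx=1 pred=T actual=N -> ctr[1]=1
Ev 9: PC=7 idx=1 pred=N actual=T -> ctr[1]=2
Ev 10: PC=7 idx=1 pred=T actual=N -> ctr[1]=1
Ev 11: PC=7 idx=1 pred=N actual=T -> ctr[1]=2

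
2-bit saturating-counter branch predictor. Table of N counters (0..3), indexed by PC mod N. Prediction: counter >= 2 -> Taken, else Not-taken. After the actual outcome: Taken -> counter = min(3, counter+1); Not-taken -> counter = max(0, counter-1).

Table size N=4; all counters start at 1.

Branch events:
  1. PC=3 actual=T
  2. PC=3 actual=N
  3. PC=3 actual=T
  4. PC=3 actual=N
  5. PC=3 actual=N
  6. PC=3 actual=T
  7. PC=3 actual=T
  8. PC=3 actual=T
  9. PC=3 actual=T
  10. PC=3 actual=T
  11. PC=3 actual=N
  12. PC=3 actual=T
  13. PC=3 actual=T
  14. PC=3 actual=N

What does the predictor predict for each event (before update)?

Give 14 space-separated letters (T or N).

Answer: N T N T N N N T T T T T T T

Derivation:
Ev 1: PC=3 idx=3 pred=N actual=T -> ctr[3]=2
Ev 2: PC=3 idx=3 pred=T actual=N -> ctr[3]=1
Ev 3: PC=3 idx=3 pred=N actual=T -> ctr[3]=2
Ev 4: PC=3 idx=3 pred=T actual=N -> ctr[3]=1
Ev 5: PC=3 idx=3 pred=N actual=N -> ctr[3]=0
Ev 6: PC=3 idx=3 pred=N actual=T -> ctr[3]=1
Ev 7: PC=3 idx=3 pred=N actual=T -> ctr[3]=2
Ev 8: PC=3 idx=3 pred=T actual=T -> ctr[3]=3
Ev 9: PC=3 idx=3 pred=T actual=T -> ctr[3]=3
Ev 10: PC=3 idx=3 pred=T actual=T -> ctr[3]=3
Ev 11: PC=3 idx=3 pred=T actual=N -> ctr[3]=2
Ev 12: PC=3 idx=3 pred=T actual=T -> ctr[3]=3
Ev 13: PC=3 idx=3 pred=T actual=T -> ctr[3]=3
Ev 14: PC=3 idx=3 pred=T actual=N -> ctr[3]=2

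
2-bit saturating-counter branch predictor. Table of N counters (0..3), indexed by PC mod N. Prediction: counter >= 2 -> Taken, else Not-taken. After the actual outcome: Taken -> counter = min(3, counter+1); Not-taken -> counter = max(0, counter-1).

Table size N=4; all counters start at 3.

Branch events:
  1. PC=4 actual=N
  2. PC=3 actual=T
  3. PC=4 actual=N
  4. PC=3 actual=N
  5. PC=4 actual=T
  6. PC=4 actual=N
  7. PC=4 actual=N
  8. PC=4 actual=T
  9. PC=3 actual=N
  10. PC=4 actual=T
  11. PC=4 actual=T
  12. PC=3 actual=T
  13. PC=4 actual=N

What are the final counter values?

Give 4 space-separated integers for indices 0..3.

Answer: 2 3 3 2

Derivation:
Ev 1: PC=4 idx=0 pred=T actual=N -> ctr[0]=2
Ev 2: PC=3 idx=3 pred=T actual=T -> ctr[3]=3
Ev 3: PC=4 idx=0 pred=T actual=N -> ctr[0]=1
Ev 4: PC=3 idx=3 pred=T actual=N -> ctr[3]=2
Ev 5: PC=4 idx=0 pred=N actual=T -> ctr[0]=2
Ev 6: PC=4 idx=0 pred=T actual=N -> ctr[0]=1
Ev 7: PC=4 idx=0 pred=N actual=N -> ctr[0]=0
Ev 8: PC=4 idx=0 pred=N actual=T -> ctr[0]=1
Ev 9: PC=3 idx=3 pred=T actual=N -> ctr[3]=1
Ev 10: PC=4 idx=0 pred=N actual=T -> ctr[0]=2
Ev 11: PC=4 idx=0 pred=T actual=T -> ctr[0]=3
Ev 12: PC=3 idx=3 pred=N actual=T -> ctr[3]=2
Ev 13: PC=4 idx=0 pred=T actual=N -> ctr[0]=2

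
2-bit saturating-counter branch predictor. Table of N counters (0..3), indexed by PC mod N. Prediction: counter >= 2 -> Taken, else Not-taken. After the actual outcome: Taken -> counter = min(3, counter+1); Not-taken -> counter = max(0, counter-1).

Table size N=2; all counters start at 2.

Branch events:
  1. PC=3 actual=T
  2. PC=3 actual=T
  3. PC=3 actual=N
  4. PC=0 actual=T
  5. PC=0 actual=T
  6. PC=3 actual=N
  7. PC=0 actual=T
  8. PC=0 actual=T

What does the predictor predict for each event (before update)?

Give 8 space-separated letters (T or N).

Answer: T T T T T T T T

Derivation:
Ev 1: PC=3 idx=1 pred=T actual=T -> ctr[1]=3
Ev 2: PC=3 idx=1 pred=T actual=T -> ctr[1]=3
Ev 3: PC=3 idx=1 pred=T actual=N -> ctr[1]=2
Ev 4: PC=0 idx=0 pred=T actual=T -> ctr[0]=3
Ev 5: PC=0 idx=0 pred=T actual=T -> ctr[0]=3
Ev 6: PC=3 idx=1 pred=T actual=N -> ctr[1]=1
Ev 7: PC=0 idx=0 pred=T actual=T -> ctr[0]=3
Ev 8: PC=0 idx=0 pred=T actual=T -> ctr[0]=3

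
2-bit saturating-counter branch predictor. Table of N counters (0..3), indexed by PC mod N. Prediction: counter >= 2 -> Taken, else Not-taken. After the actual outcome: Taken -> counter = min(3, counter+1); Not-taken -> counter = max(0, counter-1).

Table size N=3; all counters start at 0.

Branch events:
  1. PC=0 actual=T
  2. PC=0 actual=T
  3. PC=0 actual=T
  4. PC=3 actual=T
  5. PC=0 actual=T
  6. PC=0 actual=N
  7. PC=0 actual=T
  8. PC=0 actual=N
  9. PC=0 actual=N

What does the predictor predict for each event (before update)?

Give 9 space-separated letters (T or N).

Ev 1: PC=0 idx=0 pred=N actual=T -> ctr[0]=1
Ev 2: PC=0 idx=0 pred=N actual=T -> ctr[0]=2
Ev 3: PC=0 idx=0 pred=T actual=T -> ctr[0]=3
Ev 4: PC=3 idx=0 pred=T actual=T -> ctr[0]=3
Ev 5: PC=0 idx=0 pred=T actual=T -> ctr[0]=3
Ev 6: PC=0 idx=0 pred=T actual=N -> ctr[0]=2
Ev 7: PC=0 idx=0 pred=T actual=T -> ctr[0]=3
Ev 8: PC=0 idx=0 pred=T actual=N -> ctr[0]=2
Ev 9: PC=0 idx=0 pred=T actual=N -> ctr[0]=1

Answer: N N T T T T T T T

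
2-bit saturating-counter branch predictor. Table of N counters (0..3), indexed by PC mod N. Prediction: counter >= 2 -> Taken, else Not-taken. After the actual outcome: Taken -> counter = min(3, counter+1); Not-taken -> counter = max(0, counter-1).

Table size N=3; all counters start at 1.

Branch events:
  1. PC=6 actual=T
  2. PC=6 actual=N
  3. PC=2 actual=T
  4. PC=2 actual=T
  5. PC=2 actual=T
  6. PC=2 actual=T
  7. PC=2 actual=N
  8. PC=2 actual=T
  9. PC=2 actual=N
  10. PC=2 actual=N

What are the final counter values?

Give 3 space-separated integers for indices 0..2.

Answer: 1 1 1

Derivation:
Ev 1: PC=6 idx=0 pred=N actual=T -> ctr[0]=2
Ev 2: PC=6 idx=0 pred=T actual=N -> ctr[0]=1
Ev 3: PC=2 idx=2 pred=N actual=T -> ctr[2]=2
Ev 4: PC=2 idx=2 pred=T actual=T -> ctr[2]=3
Ev 5: PC=2 idx=2 pred=T actual=T -> ctr[2]=3
Ev 6: PC=2 idx=2 pred=T actual=T -> ctr[2]=3
Ev 7: PC=2 idx=2 pred=T actual=N -> ctr[2]=2
Ev 8: PC=2 idx=2 pred=T actual=T -> ctr[2]=3
Ev 9: PC=2 idx=2 pred=T actual=N -> ctr[2]=2
Ev 10: PC=2 idx=2 pred=T actual=N -> ctr[2]=1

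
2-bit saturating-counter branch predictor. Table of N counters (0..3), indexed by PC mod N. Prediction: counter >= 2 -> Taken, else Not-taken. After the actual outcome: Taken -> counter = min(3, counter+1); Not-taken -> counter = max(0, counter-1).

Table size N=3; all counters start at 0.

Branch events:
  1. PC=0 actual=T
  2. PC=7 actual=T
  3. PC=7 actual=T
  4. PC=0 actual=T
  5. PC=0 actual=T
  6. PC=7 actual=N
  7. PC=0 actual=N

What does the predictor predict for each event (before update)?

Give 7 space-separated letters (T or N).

Answer: N N N N T T T

Derivation:
Ev 1: PC=0 idx=0 pred=N actual=T -> ctr[0]=1
Ev 2: PC=7 idx=1 pred=N actual=T -> ctr[1]=1
Ev 3: PC=7 idx=1 pred=N actual=T -> ctr[1]=2
Ev 4: PC=0 idx=0 pred=N actual=T -> ctr[0]=2
Ev 5: PC=0 idx=0 pred=T actual=T -> ctr[0]=3
Ev 6: PC=7 idx=1 pred=T actual=N -> ctr[1]=1
Ev 7: PC=0 idx=0 pred=T actual=N -> ctr[0]=2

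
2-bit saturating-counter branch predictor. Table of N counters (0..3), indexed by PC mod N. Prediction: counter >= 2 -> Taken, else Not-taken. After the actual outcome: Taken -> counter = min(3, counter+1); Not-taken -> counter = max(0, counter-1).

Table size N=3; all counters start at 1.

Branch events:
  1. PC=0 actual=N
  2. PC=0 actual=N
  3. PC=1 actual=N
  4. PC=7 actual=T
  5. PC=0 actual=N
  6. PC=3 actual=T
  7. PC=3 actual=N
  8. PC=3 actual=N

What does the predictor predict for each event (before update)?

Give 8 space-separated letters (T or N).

Ev 1: PC=0 idx=0 pred=N actual=N -> ctr[0]=0
Ev 2: PC=0 idx=0 pred=N actual=N -> ctr[0]=0
Ev 3: PC=1 idx=1 pred=N actual=N -> ctr[1]=0
Ev 4: PC=7 idx=1 pred=N actual=T -> ctr[1]=1
Ev 5: PC=0 idx=0 pred=N actual=N -> ctr[0]=0
Ev 6: PC=3 idx=0 pred=N actual=T -> ctr[0]=1
Ev 7: PC=3 idx=0 pred=N actual=N -> ctr[0]=0
Ev 8: PC=3 idx=0 pred=N actual=N -> ctr[0]=0

Answer: N N N N N N N N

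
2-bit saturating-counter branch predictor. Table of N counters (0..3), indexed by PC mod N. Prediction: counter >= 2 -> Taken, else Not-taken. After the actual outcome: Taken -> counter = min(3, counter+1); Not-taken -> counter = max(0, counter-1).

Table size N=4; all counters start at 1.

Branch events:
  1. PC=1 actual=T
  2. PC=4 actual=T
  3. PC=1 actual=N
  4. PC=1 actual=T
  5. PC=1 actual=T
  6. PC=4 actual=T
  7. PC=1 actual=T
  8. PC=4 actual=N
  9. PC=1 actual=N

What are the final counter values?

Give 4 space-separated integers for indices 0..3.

Ev 1: PC=1 idx=1 pred=N actual=T -> ctr[1]=2
Ev 2: PC=4 idx=0 pred=N actual=T -> ctr[0]=2
Ev 3: PC=1 idx=1 pred=T actual=N -> ctr[1]=1
Ev 4: PC=1 idx=1 pred=N actual=T -> ctr[1]=2
Ev 5: PC=1 idx=1 pred=T actual=T -> ctr[1]=3
Ev 6: PC=4 idx=0 pred=T actual=T -> ctr[0]=3
Ev 7: PC=1 idx=1 pred=T actual=T -> ctr[1]=3
Ev 8: PC=4 idx=0 pred=T actual=N -> ctr[0]=2
Ev 9: PC=1 idx=1 pred=T actual=N -> ctr[1]=2

Answer: 2 2 1 1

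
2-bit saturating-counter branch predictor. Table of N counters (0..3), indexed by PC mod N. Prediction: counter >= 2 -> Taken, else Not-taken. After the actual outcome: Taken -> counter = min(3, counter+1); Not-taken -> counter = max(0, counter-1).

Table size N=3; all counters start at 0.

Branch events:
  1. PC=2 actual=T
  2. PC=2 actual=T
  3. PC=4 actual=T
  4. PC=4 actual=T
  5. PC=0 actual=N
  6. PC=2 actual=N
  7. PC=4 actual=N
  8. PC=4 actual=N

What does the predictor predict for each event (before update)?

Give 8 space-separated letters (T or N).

Answer: N N N N N T T N

Derivation:
Ev 1: PC=2 idx=2 pred=N actual=T -> ctr[2]=1
Ev 2: PC=2 idx=2 pred=N actual=T -> ctr[2]=2
Ev 3: PC=4 idx=1 pred=N actual=T -> ctr[1]=1
Ev 4: PC=4 idx=1 pred=N actual=T -> ctr[1]=2
Ev 5: PC=0 idx=0 pred=N actual=N -> ctr[0]=0
Ev 6: PC=2 idx=2 pred=T actual=N -> ctr[2]=1
Ev 7: PC=4 idx=1 pred=T actual=N -> ctr[1]=1
Ev 8: PC=4 idx=1 pred=N actual=N -> ctr[1]=0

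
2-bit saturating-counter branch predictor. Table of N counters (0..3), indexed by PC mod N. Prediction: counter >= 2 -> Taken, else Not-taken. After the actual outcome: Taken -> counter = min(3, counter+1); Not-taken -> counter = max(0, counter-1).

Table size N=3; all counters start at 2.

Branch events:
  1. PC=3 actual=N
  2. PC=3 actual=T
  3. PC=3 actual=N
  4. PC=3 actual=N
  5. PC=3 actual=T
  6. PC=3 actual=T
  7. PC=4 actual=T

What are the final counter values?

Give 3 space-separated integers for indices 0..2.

Answer: 2 3 2

Derivation:
Ev 1: PC=3 idx=0 pred=T actual=N -> ctr[0]=1
Ev 2: PC=3 idx=0 pred=N actual=T -> ctr[0]=2
Ev 3: PC=3 idx=0 pred=T actual=N -> ctr[0]=1
Ev 4: PC=3 idx=0 pred=N actual=N -> ctr[0]=0
Ev 5: PC=3 idx=0 pred=N actual=T -> ctr[0]=1
Ev 6: PC=3 idx=0 pred=N actual=T -> ctr[0]=2
Ev 7: PC=4 idx=1 pred=T actual=T -> ctr[1]=3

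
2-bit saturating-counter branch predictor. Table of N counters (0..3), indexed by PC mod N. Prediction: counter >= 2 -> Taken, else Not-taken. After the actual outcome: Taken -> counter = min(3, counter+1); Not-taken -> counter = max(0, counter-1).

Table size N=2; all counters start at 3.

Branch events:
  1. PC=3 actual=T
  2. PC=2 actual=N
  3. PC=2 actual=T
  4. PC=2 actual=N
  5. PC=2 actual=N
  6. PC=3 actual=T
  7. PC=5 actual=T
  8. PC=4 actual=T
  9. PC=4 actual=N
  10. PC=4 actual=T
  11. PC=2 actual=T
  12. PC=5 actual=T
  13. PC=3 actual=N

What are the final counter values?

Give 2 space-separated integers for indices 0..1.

Ev 1: PC=3 idx=1 pred=T actual=T -> ctr[1]=3
Ev 2: PC=2 idx=0 pred=T actual=N -> ctr[0]=2
Ev 3: PC=2 idx=0 pred=T actual=T -> ctr[0]=3
Ev 4: PC=2 idx=0 pred=T actual=N -> ctr[0]=2
Ev 5: PC=2 idx=0 pred=T actual=N -> ctr[0]=1
Ev 6: PC=3 idx=1 pred=T actual=T -> ctr[1]=3
Ev 7: PC=5 idx=1 pred=T actual=T -> ctr[1]=3
Ev 8: PC=4 idx=0 pred=N actual=T -> ctr[0]=2
Ev 9: PC=4 idx=0 pred=T actual=N -> ctr[0]=1
Ev 10: PC=4 idx=0 pred=N actual=T -> ctr[0]=2
Ev 11: PC=2 idx=0 pred=T actual=T -> ctr[0]=3
Ev 12: PC=5 idx=1 pred=T actual=T -> ctr[1]=3
Ev 13: PC=3 idx=1 pred=T actual=N -> ctr[1]=2

Answer: 3 2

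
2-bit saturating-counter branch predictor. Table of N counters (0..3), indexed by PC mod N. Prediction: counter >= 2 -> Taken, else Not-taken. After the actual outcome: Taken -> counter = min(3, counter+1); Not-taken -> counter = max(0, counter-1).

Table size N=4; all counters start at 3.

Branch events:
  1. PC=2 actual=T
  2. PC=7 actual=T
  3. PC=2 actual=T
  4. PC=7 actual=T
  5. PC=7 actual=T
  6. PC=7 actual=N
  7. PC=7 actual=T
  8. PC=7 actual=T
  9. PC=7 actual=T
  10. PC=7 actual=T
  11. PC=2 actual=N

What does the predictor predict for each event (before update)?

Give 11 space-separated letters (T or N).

Ev 1: PC=2 idx=2 pred=T actual=T -> ctr[2]=3
Ev 2: PC=7 idx=3 pred=T actual=T -> ctr[3]=3
Ev 3: PC=2 idx=2 pred=T actual=T -> ctr[2]=3
Ev 4: PC=7 idx=3 pred=T actual=T -> ctr[3]=3
Ev 5: PC=7 idx=3 pred=T actual=T -> ctr[3]=3
Ev 6: PC=7 idx=3 pred=T actual=N -> ctr[3]=2
Ev 7: PC=7 idx=3 pred=T actual=T -> ctr[3]=3
Ev 8: PC=7 idx=3 pred=T actual=T -> ctr[3]=3
Ev 9: PC=7 idx=3 pred=T actual=T -> ctr[3]=3
Ev 10: PC=7 idx=3 pred=T actual=T -> ctr[3]=3
Ev 11: PC=2 idx=2 pred=T actual=N -> ctr[2]=2

Answer: T T T T T T T T T T T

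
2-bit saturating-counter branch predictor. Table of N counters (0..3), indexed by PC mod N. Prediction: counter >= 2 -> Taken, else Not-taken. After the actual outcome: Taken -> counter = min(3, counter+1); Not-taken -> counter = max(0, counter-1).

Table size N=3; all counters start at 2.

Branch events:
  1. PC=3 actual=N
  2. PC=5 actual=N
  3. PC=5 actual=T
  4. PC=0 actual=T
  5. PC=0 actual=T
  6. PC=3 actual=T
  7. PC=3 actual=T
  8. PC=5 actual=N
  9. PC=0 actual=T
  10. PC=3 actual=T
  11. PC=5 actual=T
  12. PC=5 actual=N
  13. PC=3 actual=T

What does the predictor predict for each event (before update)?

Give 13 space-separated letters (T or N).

Ev 1: PC=3 idx=0 pred=T actual=N -> ctr[0]=1
Ev 2: PC=5 idx=2 pred=T actual=N -> ctr[2]=1
Ev 3: PC=5 idx=2 pred=N actual=T -> ctr[2]=2
Ev 4: PC=0 idx=0 pred=N actual=T -> ctr[0]=2
Ev 5: PC=0 idx=0 pred=T actual=T -> ctr[0]=3
Ev 6: PC=3 idx=0 pred=T actual=T -> ctr[0]=3
Ev 7: PC=3 idx=0 pred=T actual=T -> ctr[0]=3
Ev 8: PC=5 idx=2 pred=T actual=N -> ctr[2]=1
Ev 9: PC=0 idx=0 pred=T actual=T -> ctr[0]=3
Ev 10: PC=3 idx=0 pred=T actual=T -> ctr[0]=3
Ev 11: PC=5 idx=2 pred=N actual=T -> ctr[2]=2
Ev 12: PC=5 idx=2 pred=T actual=N -> ctr[2]=1
Ev 13: PC=3 idx=0 pred=T actual=T -> ctr[0]=3

Answer: T T N N T T T T T T N T T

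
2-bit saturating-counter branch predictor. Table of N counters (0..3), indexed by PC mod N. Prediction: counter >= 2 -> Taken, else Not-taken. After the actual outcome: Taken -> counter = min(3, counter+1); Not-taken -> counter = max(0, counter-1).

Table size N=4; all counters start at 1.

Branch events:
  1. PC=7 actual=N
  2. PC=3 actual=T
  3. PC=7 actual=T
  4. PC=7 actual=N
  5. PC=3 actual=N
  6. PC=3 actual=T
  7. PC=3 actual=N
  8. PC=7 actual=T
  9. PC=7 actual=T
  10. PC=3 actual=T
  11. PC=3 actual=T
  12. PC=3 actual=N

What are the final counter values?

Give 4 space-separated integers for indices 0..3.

Answer: 1 1 1 2

Derivation:
Ev 1: PC=7 idx=3 pred=N actual=N -> ctr[3]=0
Ev 2: PC=3 idx=3 pred=N actual=T -> ctr[3]=1
Ev 3: PC=7 idx=3 pred=N actual=T -> ctr[3]=2
Ev 4: PC=7 idx=3 pred=T actual=N -> ctr[3]=1
Ev 5: PC=3 idx=3 pred=N actual=N -> ctr[3]=0
Ev 6: PC=3 idx=3 pred=N actual=T -> ctr[3]=1
Ev 7: PC=3 idx=3 pred=N actual=N -> ctr[3]=0
Ev 8: PC=7 idx=3 pred=N actual=T -> ctr[3]=1
Ev 9: PC=7 idx=3 pred=N actual=T -> ctr[3]=2
Ev 10: PC=3 idx=3 pred=T actual=T -> ctr[3]=3
Ev 11: PC=3 idx=3 pred=T actual=T -> ctr[3]=3
Ev 12: PC=3 idx=3 pred=T actual=N -> ctr[3]=2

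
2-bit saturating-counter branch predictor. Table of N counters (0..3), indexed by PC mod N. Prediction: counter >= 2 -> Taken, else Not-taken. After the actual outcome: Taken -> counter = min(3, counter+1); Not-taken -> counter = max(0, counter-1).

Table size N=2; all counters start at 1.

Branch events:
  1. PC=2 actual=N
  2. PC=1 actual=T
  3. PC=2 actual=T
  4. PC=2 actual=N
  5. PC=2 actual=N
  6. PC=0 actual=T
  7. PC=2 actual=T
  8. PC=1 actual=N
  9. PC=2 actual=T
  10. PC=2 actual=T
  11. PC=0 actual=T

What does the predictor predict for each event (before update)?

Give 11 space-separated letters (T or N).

Answer: N N N N N N N T T T T

Derivation:
Ev 1: PC=2 idx=0 pred=N actual=N -> ctr[0]=0
Ev 2: PC=1 idx=1 pred=N actual=T -> ctr[1]=2
Ev 3: PC=2 idx=0 pred=N actual=T -> ctr[0]=1
Ev 4: PC=2 idx=0 pred=N actual=N -> ctr[0]=0
Ev 5: PC=2 idx=0 pred=N actual=N -> ctr[0]=0
Ev 6: PC=0 idx=0 pred=N actual=T -> ctr[0]=1
Ev 7: PC=2 idx=0 pred=N actual=T -> ctr[0]=2
Ev 8: PC=1 idx=1 pred=T actual=N -> ctr[1]=1
Ev 9: PC=2 idx=0 pred=T actual=T -> ctr[0]=3
Ev 10: PC=2 idx=0 pred=T actual=T -> ctr[0]=3
Ev 11: PC=0 idx=0 pred=T actual=T -> ctr[0]=3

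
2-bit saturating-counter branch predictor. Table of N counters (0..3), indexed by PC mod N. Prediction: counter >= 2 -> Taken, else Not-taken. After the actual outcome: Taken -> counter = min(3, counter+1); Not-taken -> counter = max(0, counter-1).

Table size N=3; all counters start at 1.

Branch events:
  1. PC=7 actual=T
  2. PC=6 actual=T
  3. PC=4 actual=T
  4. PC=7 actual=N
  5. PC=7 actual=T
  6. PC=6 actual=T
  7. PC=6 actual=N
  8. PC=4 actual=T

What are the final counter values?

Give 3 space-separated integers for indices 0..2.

Ev 1: PC=7 idx=1 pred=N actual=T -> ctr[1]=2
Ev 2: PC=6 idx=0 pred=N actual=T -> ctr[0]=2
Ev 3: PC=4 idx=1 pred=T actual=T -> ctr[1]=3
Ev 4: PC=7 idx=1 pred=T actual=N -> ctr[1]=2
Ev 5: PC=7 idx=1 pred=T actual=T -> ctr[1]=3
Ev 6: PC=6 idx=0 pred=T actual=T -> ctr[0]=3
Ev 7: PC=6 idx=0 pred=T actual=N -> ctr[0]=2
Ev 8: PC=4 idx=1 pred=T actual=T -> ctr[1]=3

Answer: 2 3 1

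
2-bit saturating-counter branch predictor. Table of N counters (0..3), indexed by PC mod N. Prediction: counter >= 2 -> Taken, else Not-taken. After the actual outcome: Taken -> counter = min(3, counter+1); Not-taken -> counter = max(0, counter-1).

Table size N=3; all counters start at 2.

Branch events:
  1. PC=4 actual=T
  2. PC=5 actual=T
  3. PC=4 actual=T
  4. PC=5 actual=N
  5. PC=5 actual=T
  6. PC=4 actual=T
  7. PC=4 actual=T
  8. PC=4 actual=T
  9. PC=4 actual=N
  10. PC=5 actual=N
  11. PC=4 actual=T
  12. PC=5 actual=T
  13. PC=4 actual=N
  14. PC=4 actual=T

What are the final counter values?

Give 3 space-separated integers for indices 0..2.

Answer: 2 3 3

Derivation:
Ev 1: PC=4 idx=1 pred=T actual=T -> ctr[1]=3
Ev 2: PC=5 idx=2 pred=T actual=T -> ctr[2]=3
Ev 3: PC=4 idx=1 pred=T actual=T -> ctr[1]=3
Ev 4: PC=5 idx=2 pred=T actual=N -> ctr[2]=2
Ev 5: PC=5 idx=2 pred=T actual=T -> ctr[2]=3
Ev 6: PC=4 idx=1 pred=T actual=T -> ctr[1]=3
Ev 7: PC=4 idx=1 pred=T actual=T -> ctr[1]=3
Ev 8: PC=4 idx=1 pred=T actual=T -> ctr[1]=3
Ev 9: PC=4 idx=1 pred=T actual=N -> ctr[1]=2
Ev 10: PC=5 idx=2 pred=T actual=N -> ctr[2]=2
Ev 11: PC=4 idx=1 pred=T actual=T -> ctr[1]=3
Ev 12: PC=5 idx=2 pred=T actual=T -> ctr[2]=3
Ev 13: PC=4 idx=1 pred=T actual=N -> ctr[1]=2
Ev 14: PC=4 idx=1 pred=T actual=T -> ctr[1]=3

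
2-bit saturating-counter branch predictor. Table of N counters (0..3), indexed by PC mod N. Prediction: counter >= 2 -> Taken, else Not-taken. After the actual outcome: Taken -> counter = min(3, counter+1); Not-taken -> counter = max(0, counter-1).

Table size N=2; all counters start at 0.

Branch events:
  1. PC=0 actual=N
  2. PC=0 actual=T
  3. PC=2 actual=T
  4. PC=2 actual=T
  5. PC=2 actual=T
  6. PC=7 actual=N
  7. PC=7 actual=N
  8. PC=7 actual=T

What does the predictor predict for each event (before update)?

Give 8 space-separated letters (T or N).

Answer: N N N T T N N N

Derivation:
Ev 1: PC=0 idx=0 pred=N actual=N -> ctr[0]=0
Ev 2: PC=0 idx=0 pred=N actual=T -> ctr[0]=1
Ev 3: PC=2 idx=0 pred=N actual=T -> ctr[0]=2
Ev 4: PC=2 idx=0 pred=T actual=T -> ctr[0]=3
Ev 5: PC=2 idx=0 pred=T actual=T -> ctr[0]=3
Ev 6: PC=7 idx=1 pred=N actual=N -> ctr[1]=0
Ev 7: PC=7 idx=1 pred=N actual=N -> ctr[1]=0
Ev 8: PC=7 idx=1 pred=N actual=T -> ctr[1]=1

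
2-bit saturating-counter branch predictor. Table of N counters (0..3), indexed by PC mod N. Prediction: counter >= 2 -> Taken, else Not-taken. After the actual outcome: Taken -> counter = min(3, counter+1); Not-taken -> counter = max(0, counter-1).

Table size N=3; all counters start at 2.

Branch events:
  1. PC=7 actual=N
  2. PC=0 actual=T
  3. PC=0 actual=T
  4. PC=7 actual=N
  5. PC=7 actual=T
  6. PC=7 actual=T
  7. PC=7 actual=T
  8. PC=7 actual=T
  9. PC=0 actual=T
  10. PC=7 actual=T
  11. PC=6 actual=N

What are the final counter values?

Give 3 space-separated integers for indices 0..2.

Answer: 2 3 2

Derivation:
Ev 1: PC=7 idx=1 pred=T actual=N -> ctr[1]=1
Ev 2: PC=0 idx=0 pred=T actual=T -> ctr[0]=3
Ev 3: PC=0 idx=0 pred=T actual=T -> ctr[0]=3
Ev 4: PC=7 idx=1 pred=N actual=N -> ctr[1]=0
Ev 5: PC=7 idx=1 pred=N actual=T -> ctr[1]=1
Ev 6: PC=7 idx=1 pred=N actual=T -> ctr[1]=2
Ev 7: PC=7 idx=1 pred=T actual=T -> ctr[1]=3
Ev 8: PC=7 idx=1 pred=T actual=T -> ctr[1]=3
Ev 9: PC=0 idx=0 pred=T actual=T -> ctr[0]=3
Ev 10: PC=7 idx=1 pred=T actual=T -> ctr[1]=3
Ev 11: PC=6 idx=0 pred=T actual=N -> ctr[0]=2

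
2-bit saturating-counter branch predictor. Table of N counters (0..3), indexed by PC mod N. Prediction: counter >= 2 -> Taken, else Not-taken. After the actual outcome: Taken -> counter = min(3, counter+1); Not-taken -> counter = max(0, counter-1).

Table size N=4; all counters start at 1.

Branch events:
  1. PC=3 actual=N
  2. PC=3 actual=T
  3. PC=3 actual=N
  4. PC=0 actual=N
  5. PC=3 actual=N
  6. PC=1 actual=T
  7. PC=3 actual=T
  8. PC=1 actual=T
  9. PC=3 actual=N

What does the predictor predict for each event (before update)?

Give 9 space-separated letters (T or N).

Ev 1: PC=3 idx=3 pred=N actual=N -> ctr[3]=0
Ev 2: PC=3 idx=3 pred=N actual=T -> ctr[3]=1
Ev 3: PC=3 idx=3 pred=N actual=N -> ctr[3]=0
Ev 4: PC=0 idx=0 pred=N actual=N -> ctr[0]=0
Ev 5: PC=3 idx=3 pred=N actual=N -> ctr[3]=0
Ev 6: PC=1 idx=1 pred=N actual=T -> ctr[1]=2
Ev 7: PC=3 idx=3 pred=N actual=T -> ctr[3]=1
Ev 8: PC=1 idx=1 pred=T actual=T -> ctr[1]=3
Ev 9: PC=3 idx=3 pred=N actual=N -> ctr[3]=0

Answer: N N N N N N N T N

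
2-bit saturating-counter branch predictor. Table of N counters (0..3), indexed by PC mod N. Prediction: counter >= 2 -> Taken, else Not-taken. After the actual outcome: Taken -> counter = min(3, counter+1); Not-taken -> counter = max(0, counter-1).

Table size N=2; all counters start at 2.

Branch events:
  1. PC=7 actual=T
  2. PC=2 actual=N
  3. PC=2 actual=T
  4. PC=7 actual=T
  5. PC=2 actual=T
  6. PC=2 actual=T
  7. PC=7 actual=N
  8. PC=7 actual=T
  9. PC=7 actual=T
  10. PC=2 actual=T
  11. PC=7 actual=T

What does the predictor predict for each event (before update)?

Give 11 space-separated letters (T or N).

Ev 1: PC=7 idx=1 pred=T actual=T -> ctr[1]=3
Ev 2: PC=2 idx=0 pred=T actual=N -> ctr[0]=1
Ev 3: PC=2 idx=0 pred=N actual=T -> ctr[0]=2
Ev 4: PC=7 idx=1 pred=T actual=T -> ctr[1]=3
Ev 5: PC=2 idx=0 pred=T actual=T -> ctr[0]=3
Ev 6: PC=2 idx=0 pred=T actual=T -> ctr[0]=3
Ev 7: PC=7 idx=1 pred=T actual=N -> ctr[1]=2
Ev 8: PC=7 idx=1 pred=T actual=T -> ctr[1]=3
Ev 9: PC=7 idx=1 pred=T actual=T -> ctr[1]=3
Ev 10: PC=2 idx=0 pred=T actual=T -> ctr[0]=3
Ev 11: PC=7 idx=1 pred=T actual=T -> ctr[1]=3

Answer: T T N T T T T T T T T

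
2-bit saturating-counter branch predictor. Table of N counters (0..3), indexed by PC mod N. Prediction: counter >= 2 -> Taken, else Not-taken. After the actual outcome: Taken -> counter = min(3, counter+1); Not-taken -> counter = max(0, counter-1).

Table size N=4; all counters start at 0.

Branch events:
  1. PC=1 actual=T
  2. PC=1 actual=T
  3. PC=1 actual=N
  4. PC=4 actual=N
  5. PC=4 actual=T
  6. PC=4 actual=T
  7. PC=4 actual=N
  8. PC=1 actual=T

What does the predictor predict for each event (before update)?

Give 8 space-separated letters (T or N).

Answer: N N T N N N T N

Derivation:
Ev 1: PC=1 idx=1 pred=N actual=T -> ctr[1]=1
Ev 2: PC=1 idx=1 pred=N actual=T -> ctr[1]=2
Ev 3: PC=1 idx=1 pred=T actual=N -> ctr[1]=1
Ev 4: PC=4 idx=0 pred=N actual=N -> ctr[0]=0
Ev 5: PC=4 idx=0 pred=N actual=T -> ctr[0]=1
Ev 6: PC=4 idx=0 pred=N actual=T -> ctr[0]=2
Ev 7: PC=4 idx=0 pred=T actual=N -> ctr[0]=1
Ev 8: PC=1 idx=1 pred=N actual=T -> ctr[1]=2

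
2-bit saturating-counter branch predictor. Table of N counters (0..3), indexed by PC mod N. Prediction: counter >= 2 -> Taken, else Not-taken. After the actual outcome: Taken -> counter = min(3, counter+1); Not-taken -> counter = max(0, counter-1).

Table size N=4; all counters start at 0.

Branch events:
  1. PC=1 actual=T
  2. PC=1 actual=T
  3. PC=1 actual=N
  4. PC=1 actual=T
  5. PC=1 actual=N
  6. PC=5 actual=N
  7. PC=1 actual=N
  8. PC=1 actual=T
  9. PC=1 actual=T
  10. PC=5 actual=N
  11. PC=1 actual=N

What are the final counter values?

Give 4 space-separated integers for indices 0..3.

Answer: 0 0 0 0

Derivation:
Ev 1: PC=1 idx=1 pred=N actual=T -> ctr[1]=1
Ev 2: PC=1 idx=1 pred=N actual=T -> ctr[1]=2
Ev 3: PC=1 idx=1 pred=T actual=N -> ctr[1]=1
Ev 4: PC=1 idx=1 pred=N actual=T -> ctr[1]=2
Ev 5: PC=1 idx=1 pred=T actual=N -> ctr[1]=1
Ev 6: PC=5 idx=1 pred=N actual=N -> ctr[1]=0
Ev 7: PC=1 idx=1 pred=N actual=N -> ctr[1]=0
Ev 8: PC=1 idx=1 pred=N actual=T -> ctr[1]=1
Ev 9: PC=1 idx=1 pred=N actual=T -> ctr[1]=2
Ev 10: PC=5 idx=1 pred=T actual=N -> ctr[1]=1
Ev 11: PC=1 idx=1 pred=N actual=N -> ctr[1]=0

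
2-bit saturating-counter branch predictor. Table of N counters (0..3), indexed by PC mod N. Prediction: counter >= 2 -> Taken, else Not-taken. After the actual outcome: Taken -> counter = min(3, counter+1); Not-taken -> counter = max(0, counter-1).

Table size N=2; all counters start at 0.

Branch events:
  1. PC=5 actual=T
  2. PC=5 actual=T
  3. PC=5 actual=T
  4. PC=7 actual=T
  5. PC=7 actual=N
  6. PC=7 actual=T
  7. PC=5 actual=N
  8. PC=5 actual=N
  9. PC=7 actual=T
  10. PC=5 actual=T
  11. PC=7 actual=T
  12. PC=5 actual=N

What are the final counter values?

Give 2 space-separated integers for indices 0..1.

Answer: 0 2

Derivation:
Ev 1: PC=5 idx=1 pred=N actual=T -> ctr[1]=1
Ev 2: PC=5 idx=1 pred=N actual=T -> ctr[1]=2
Ev 3: PC=5 idx=1 pred=T actual=T -> ctr[1]=3
Ev 4: PC=7 idx=1 pred=T actual=T -> ctr[1]=3
Ev 5: PC=7 idx=1 pred=T actual=N -> ctr[1]=2
Ev 6: PC=7 idx=1 pred=T actual=T -> ctr[1]=3
Ev 7: PC=5 idx=1 pred=T actual=N -> ctr[1]=2
Ev 8: PC=5 idx=1 pred=T actual=N -> ctr[1]=1
Ev 9: PC=7 idx=1 pred=N actual=T -> ctr[1]=2
Ev 10: PC=5 idx=1 pred=T actual=T -> ctr[1]=3
Ev 11: PC=7 idx=1 pred=T actual=T -> ctr[1]=3
Ev 12: PC=5 idx=1 pred=T actual=N -> ctr[1]=2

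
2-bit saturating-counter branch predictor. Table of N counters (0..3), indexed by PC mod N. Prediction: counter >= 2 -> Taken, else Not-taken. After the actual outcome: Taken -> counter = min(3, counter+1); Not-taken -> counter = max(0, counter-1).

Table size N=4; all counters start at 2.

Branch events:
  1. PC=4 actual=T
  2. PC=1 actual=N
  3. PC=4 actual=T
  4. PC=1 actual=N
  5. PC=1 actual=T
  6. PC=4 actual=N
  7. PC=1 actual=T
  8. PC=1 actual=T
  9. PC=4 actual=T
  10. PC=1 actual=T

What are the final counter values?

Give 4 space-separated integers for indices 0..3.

Ev 1: PC=4 idx=0 pred=T actual=T -> ctr[0]=3
Ev 2: PC=1 idx=1 pred=T actual=N -> ctr[1]=1
Ev 3: PC=4 idx=0 pred=T actual=T -> ctr[0]=3
Ev 4: PC=1 idx=1 pred=N actual=N -> ctr[1]=0
Ev 5: PC=1 idx=1 pred=N actual=T -> ctr[1]=1
Ev 6: PC=4 idx=0 pred=T actual=N -> ctr[0]=2
Ev 7: PC=1 idx=1 pred=N actual=T -> ctr[1]=2
Ev 8: PC=1 idx=1 pred=T actual=T -> ctr[1]=3
Ev 9: PC=4 idx=0 pred=T actual=T -> ctr[0]=3
Ev 10: PC=1 idx=1 pred=T actual=T -> ctr[1]=3

Answer: 3 3 2 2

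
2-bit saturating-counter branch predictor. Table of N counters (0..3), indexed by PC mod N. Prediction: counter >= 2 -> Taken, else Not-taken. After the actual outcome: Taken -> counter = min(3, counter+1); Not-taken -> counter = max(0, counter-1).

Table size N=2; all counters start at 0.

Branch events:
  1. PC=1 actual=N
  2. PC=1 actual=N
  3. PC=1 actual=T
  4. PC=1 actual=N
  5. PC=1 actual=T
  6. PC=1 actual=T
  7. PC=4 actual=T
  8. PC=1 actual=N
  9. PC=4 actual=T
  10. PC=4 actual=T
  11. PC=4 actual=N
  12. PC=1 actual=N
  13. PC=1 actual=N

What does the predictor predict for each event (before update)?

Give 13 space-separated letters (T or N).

Answer: N N N N N N N T N T T N N

Derivation:
Ev 1: PC=1 idx=1 pred=N actual=N -> ctr[1]=0
Ev 2: PC=1 idx=1 pred=N actual=N -> ctr[1]=0
Ev 3: PC=1 idx=1 pred=N actual=T -> ctr[1]=1
Ev 4: PC=1 idx=1 pred=N actual=N -> ctr[1]=0
Ev 5: PC=1 idx=1 pred=N actual=T -> ctr[1]=1
Ev 6: PC=1 idx=1 pred=N actual=T -> ctr[1]=2
Ev 7: PC=4 idx=0 pred=N actual=T -> ctr[0]=1
Ev 8: PC=1 idx=1 pred=T actual=N -> ctr[1]=1
Ev 9: PC=4 idx=0 pred=N actual=T -> ctr[0]=2
Ev 10: PC=4 idx=0 pred=T actual=T -> ctr[0]=3
Ev 11: PC=4 idx=0 pred=T actual=N -> ctr[0]=2
Ev 12: PC=1 idx=1 pred=N actual=N -> ctr[1]=0
Ev 13: PC=1 idx=1 pred=N actual=N -> ctr[1]=0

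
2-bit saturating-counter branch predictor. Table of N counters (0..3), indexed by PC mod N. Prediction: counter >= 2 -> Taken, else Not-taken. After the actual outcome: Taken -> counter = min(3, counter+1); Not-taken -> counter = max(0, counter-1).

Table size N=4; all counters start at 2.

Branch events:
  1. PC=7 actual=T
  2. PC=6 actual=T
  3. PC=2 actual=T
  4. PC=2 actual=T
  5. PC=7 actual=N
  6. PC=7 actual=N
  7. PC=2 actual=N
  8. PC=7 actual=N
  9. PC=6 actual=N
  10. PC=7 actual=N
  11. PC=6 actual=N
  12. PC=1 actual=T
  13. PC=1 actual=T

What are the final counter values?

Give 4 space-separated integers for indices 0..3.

Ev 1: PC=7 idx=3 pred=T actual=T -> ctr[3]=3
Ev 2: PC=6 idx=2 pred=T actual=T -> ctr[2]=3
Ev 3: PC=2 idx=2 pred=T actual=T -> ctr[2]=3
Ev 4: PC=2 idx=2 pred=T actual=T -> ctr[2]=3
Ev 5: PC=7 idx=3 pred=T actual=N -> ctr[3]=2
Ev 6: PC=7 idx=3 pred=T actual=N -> ctr[3]=1
Ev 7: PC=2 idx=2 pred=T actual=N -> ctr[2]=2
Ev 8: PC=7 idx=3 pred=N actual=N -> ctr[3]=0
Ev 9: PC=6 idx=2 pred=T actual=N -> ctr[2]=1
Ev 10: PC=7 idx=3 pred=N actual=N -> ctr[3]=0
Ev 11: PC=6 idx=2 pred=N actual=N -> ctr[2]=0
Ev 12: PC=1 idx=1 pred=T actual=T -> ctr[1]=3
Ev 13: PC=1 idx=1 pred=T actual=T -> ctr[1]=3

Answer: 2 3 0 0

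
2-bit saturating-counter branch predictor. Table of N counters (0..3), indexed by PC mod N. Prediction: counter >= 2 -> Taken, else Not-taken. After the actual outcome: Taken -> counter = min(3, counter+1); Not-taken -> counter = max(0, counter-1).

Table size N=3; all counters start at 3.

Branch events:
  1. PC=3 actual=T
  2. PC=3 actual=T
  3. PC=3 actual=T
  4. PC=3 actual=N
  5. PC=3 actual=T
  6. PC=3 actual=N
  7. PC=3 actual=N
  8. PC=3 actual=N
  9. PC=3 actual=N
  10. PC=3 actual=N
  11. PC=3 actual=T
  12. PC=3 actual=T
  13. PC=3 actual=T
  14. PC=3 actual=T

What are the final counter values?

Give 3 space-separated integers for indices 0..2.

Answer: 3 3 3

Derivation:
Ev 1: PC=3 idx=0 pred=T actual=T -> ctr[0]=3
Ev 2: PC=3 idx=0 pred=T actual=T -> ctr[0]=3
Ev 3: PC=3 idx=0 pred=T actual=T -> ctr[0]=3
Ev 4: PC=3 idx=0 pred=T actual=N -> ctr[0]=2
Ev 5: PC=3 idx=0 pred=T actual=T -> ctr[0]=3
Ev 6: PC=3 idx=0 pred=T actual=N -> ctr[0]=2
Ev 7: PC=3 idx=0 pred=T actual=N -> ctr[0]=1
Ev 8: PC=3 idx=0 pred=N actual=N -> ctr[0]=0
Ev 9: PC=3 idx=0 pred=N actual=N -> ctr[0]=0
Ev 10: PC=3 idx=0 pred=N actual=N -> ctr[0]=0
Ev 11: PC=3 idx=0 pred=N actual=T -> ctr[0]=1
Ev 12: PC=3 idx=0 pred=N actual=T -> ctr[0]=2
Ev 13: PC=3 idx=0 pred=T actual=T -> ctr[0]=3
Ev 14: PC=3 idx=0 pred=T actual=T -> ctr[0]=3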